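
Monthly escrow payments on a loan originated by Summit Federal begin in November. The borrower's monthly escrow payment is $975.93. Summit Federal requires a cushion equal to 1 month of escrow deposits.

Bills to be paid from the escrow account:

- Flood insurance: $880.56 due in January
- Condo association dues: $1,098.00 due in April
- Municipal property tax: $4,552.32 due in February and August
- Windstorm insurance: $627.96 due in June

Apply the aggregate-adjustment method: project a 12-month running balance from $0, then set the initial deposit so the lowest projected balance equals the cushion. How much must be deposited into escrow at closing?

Cushion = 1 × $975.93 = $975.93
Trial balance (start $0, +$975.93 each month, − disbursements):
  Nov: +$975.93 → $975.93
  Dec: +$975.93 → $1,951.86
  Jan: +$975.93 − $880.56 → $2,047.23
  Feb: +$975.93 − $4,552.32 → -$1,529.16
  Mar: +$975.93 → -$553.23
  Apr: +$975.93 − $1,098.00 → -$675.30
  May: +$975.93 → $300.63
  Jun: +$975.93 − $627.96 → $648.60
  Jul: +$975.93 → $1,624.53
  Aug: +$975.93 − $4,552.32 → -$1,951.86
  Sep: +$975.93 → -$975.93
  Oct: +$975.93 → $0.00
Lowest trial balance = -$1,951.86 (Aug)
Initial deposit = cushion − low point = $975.93 − (-$1,951.86) = $2,927.79

$2,927.79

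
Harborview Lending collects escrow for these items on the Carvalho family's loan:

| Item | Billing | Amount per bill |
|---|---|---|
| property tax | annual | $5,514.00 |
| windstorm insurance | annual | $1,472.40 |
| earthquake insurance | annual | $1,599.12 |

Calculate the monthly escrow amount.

Property tax — $5,514.00 annually
Windstorm insurance — $1,472.40 annually
Earthquake insurance — $1,599.12 annually
Annual escrow total = $8,585.52
Monthly escrow = $8,585.52 ÷ 12 = $715.46

$715.46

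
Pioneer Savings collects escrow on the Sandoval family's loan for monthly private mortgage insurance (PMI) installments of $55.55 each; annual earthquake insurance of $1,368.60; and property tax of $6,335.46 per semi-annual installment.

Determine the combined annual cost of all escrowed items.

$14,706.12

Private mortgage insurance (PMI) — $55.55 × 12 = $666.60 per year
Earthquake insurance — $1,368.60 per year
Property tax — $6,335.46 × 2 = $12,670.92 per year
Combined annual = $666.60 + $1,368.60 + $12,670.92 = $14,706.12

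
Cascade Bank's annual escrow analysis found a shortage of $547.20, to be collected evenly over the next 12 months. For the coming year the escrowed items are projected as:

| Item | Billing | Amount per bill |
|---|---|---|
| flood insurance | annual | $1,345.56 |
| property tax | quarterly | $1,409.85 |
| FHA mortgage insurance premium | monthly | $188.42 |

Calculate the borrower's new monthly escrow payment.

Flood insurance: $1,345.56 annually
Property tax: $1,409.85 × 4 = $5,639.40 annually
FHA mortgage insurance premium: $188.42 × 12 = $2,261.04 annually
Yearly total = $9,246.00
Base monthly escrow = $9,246.00 / 12 = $770.50
Shortage spread = $547.20 / 12 = $45.60/mo
New monthly escrow = $770.50 + $45.60 = $816.10

$816.10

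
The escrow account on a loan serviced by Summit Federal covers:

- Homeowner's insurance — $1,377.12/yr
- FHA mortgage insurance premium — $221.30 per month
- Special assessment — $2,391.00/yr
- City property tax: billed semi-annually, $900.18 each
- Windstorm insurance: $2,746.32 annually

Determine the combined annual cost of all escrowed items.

Homeowner's insurance = $1,377.12
FHA mortgage insurance premium = $221.30 × 12 = $2,655.60
Special assessment = $2,391.00
City property tax = $900.18 × 2 = $1,800.36
Windstorm insurance = $2,746.32
Yearly total = $1,377.12 + $2,655.60 + $2,391.00 + $1,800.36 + $2,746.32 = $10,970.40

$10,970.40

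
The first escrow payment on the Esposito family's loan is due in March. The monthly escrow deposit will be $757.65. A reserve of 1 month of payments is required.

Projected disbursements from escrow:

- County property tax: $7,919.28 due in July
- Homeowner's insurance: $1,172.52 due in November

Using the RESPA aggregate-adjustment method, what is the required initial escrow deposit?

Cushion = 1 × $757.65 = $757.65
Trial balance (start $0, +$757.65 each month, − disbursements):
  Mar: +$757.65 → $757.65
  Apr: +$757.65 → $1,515.30
  May: +$757.65 → $2,272.95
  Jun: +$757.65 → $3,030.60
  Jul: +$757.65 − $7,919.28 → -$4,131.03
  Aug: +$757.65 → -$3,373.38
  Sep: +$757.65 → -$2,615.73
  Oct: +$757.65 → -$1,858.08
  Nov: +$757.65 − $1,172.52 → -$2,272.95
  Dec: +$757.65 → -$1,515.30
  Jan: +$757.65 → -$757.65
  Feb: +$757.65 → $0.00
Lowest trial balance = -$4,131.03 (Jul)
Initial deposit = cushion − low point = $757.65 − (-$4,131.03) = $4,888.68

$4,888.68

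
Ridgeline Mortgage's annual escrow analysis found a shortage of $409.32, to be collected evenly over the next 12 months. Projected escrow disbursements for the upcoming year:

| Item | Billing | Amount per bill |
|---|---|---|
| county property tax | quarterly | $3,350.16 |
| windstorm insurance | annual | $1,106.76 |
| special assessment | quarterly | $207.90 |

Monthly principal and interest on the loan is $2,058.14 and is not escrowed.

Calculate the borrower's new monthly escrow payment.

County property tax: $3,350.16 × 4 = $13,400.64/yr
Windstorm insurance: $1,106.76/yr
Special assessment: $207.90 × 4 = $831.60/yr
Total per year = $15,339.00
Monthly escrow = $15,339.00 ÷ 12 = $1,278.25
Shortage spread = $409.32 ÷ 12 = $34.11/mo
Adjusted monthly = $1,278.25 + $34.11 = $1,312.36

$1,312.36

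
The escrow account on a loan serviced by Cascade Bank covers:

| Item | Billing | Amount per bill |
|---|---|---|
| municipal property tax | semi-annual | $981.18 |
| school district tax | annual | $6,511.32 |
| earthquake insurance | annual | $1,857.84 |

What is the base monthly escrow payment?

$860.96

Municipal property tax: $981.18 × 2 = $1,962.36/yr
School district tax: $6,511.32/yr
Earthquake insurance: $1,857.84/yr
Annual escrow total = $1,962.36 + $6,511.32 + $1,857.84 = $10,331.52
Monthly = $10,331.52 ÷ 12 = $860.96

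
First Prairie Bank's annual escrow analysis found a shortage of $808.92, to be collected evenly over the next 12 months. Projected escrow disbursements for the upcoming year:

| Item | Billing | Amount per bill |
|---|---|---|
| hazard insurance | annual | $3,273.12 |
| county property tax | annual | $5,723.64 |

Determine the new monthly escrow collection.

Hazard insurance — $3,273.12/yr
County property tax — $5,723.64/yr
Combined annual = $8,996.76
Monthly escrow = $8,996.76 ÷ 12 = $749.73
Monthly shortage recovery: $808.92 ÷ 12 = $67.41
New monthly escrow = $749.73 + $67.41 = $817.14

$817.14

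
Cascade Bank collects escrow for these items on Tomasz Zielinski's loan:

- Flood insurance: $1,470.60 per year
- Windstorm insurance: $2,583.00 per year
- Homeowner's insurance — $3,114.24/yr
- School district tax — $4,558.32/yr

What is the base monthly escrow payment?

$977.18

Flood insurance = $1,470.60 per year
Windstorm insurance = $2,583.00 per year
Homeowner's insurance = $3,114.24 per year
School district tax = $4,558.32 per year
Combined annual = $1,470.60 + $2,583.00 + $3,114.24 + $4,558.32 = $11,726.16
Monthly = $11,726.16 / 12 = $977.18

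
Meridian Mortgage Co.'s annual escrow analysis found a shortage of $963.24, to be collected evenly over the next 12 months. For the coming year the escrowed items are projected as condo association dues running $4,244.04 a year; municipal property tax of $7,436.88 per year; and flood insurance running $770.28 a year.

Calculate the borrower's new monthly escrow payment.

$1,117.87

Condo association dues — $4,244.04/yr
Municipal property tax — $7,436.88/yr
Flood insurance — $770.28/yr
Yearly total = $4,244.04 + $7,436.88 + $770.28 = $12,451.20
Monthly escrow = $12,451.20 ÷ 12 = $1,037.60
Shortage per month = $963.24 ÷ 12 = $80.27
New monthly escrow = $1,037.60 + $80.27 = $1,117.87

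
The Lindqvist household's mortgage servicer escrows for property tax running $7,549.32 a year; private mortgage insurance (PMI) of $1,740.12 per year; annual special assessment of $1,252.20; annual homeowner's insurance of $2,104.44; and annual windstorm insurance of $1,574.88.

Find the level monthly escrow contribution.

Property tax — $7,549.32 annually
Private mortgage insurance (PMI) — $1,740.12 annually
Special assessment — $1,252.20 annually
Homeowner's insurance — $2,104.44 annually
Windstorm insurance — $1,574.88 annually
Annual escrow total = $7,549.32 + $1,740.12 + $1,252.20 + $2,104.44 + $1,574.88 = $14,220.96
Base monthly escrow = $14,220.96 ÷ 12 = $1,185.08

$1,185.08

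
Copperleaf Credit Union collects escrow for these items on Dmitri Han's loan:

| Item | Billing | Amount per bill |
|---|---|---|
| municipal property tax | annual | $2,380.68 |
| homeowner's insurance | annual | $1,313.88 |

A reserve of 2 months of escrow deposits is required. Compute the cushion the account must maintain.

$615.76

Municipal property tax = $2,380.68 per year
Homeowner's insurance = $1,313.88 per year
Annual escrow total = $3,694.56
Base monthly escrow = $3,694.56 / 12 = $307.88
Required cushion = 2 × $307.88 = $615.76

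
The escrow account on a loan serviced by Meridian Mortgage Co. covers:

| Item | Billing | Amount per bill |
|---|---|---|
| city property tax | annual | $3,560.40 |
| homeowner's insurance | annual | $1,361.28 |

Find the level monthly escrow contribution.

$410.14

City property tax — $3,560.40
Homeowner's insurance — $1,361.28
Total per year = $3,560.40 + $1,361.28 = $4,921.68
Monthly = $4,921.68 ÷ 12 = $410.14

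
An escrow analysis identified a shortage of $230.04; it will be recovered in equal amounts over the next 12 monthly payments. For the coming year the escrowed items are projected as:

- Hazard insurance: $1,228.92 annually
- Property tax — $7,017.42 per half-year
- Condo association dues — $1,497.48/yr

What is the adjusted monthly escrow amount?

Hazard insurance = $1,228.92/yr
Property tax = $7,017.42 × 2 = $14,034.84/yr
Condo association dues = $1,497.48/yr
Total per year = $1,228.92 + $14,034.84 + $1,497.48 = $16,761.24
Base monthly escrow = $16,761.24 / 12 = $1,396.77
Shortage per month = $230.04 ÷ 12 = $19.17
New monthly escrow = $1,396.77 + $19.17 = $1,415.94

$1,415.94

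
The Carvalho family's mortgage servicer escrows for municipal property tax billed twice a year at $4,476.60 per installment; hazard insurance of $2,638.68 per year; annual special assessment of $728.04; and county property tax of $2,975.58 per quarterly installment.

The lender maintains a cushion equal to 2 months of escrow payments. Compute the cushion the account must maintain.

$4,037.04

Municipal property tax = $4,476.60 × 2 = $8,953.20
Hazard insurance = $2,638.68
Special assessment = $728.04
County property tax = $2,975.58 × 4 = $11,902.32
Combined annual = $8,953.20 + $2,638.68 + $728.04 + $11,902.32 = $24,222.24
Monthly escrow = $24,222.24 ÷ 12 = $2,018.52
Cushion = 2 × $2,018.52 = $4,037.04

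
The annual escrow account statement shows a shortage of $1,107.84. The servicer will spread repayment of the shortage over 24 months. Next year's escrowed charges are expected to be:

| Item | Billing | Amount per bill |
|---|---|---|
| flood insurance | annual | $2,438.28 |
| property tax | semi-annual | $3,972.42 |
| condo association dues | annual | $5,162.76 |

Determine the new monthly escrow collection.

Flood insurance = $2,438.28 per year
Property tax = $3,972.42 × 2 = $7,944.84 per year
Condo association dues = $5,162.76 per year
Total per year = $2,438.28 + $7,944.84 + $5,162.76 = $15,545.88
Monthly escrow = $15,545.88 ÷ 12 = $1,295.49
Monthly shortage recovery: $1,107.84 / 24 = $46.16
New monthly escrow = $1,295.49 + $46.16 = $1,341.65

$1,341.65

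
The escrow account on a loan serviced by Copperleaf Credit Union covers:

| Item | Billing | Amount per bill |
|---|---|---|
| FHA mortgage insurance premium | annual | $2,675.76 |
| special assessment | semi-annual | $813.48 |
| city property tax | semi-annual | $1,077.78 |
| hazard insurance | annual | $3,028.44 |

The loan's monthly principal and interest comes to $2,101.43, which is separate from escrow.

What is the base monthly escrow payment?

FHA mortgage insurance premium — $2,675.76/yr
Special assessment — $813.48 × 2 = $1,626.96/yr
City property tax — $1,077.78 × 2 = $2,155.56/yr
Hazard insurance — $3,028.44/yr
Combined annual = $9,486.72
Per month = $9,486.72 ÷ 12 = $790.56

$790.56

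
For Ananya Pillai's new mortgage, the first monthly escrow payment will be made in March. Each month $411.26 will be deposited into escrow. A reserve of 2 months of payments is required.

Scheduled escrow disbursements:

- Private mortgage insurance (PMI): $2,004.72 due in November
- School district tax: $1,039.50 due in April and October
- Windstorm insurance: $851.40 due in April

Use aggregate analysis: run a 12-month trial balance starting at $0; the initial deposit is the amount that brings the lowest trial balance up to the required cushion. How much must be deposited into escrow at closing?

$2,056.30

Cushion = 2 × $411.26 = $822.52
Trial balance (start $0, +$411.26 each month, − disbursements):
  Mar: +$411.26 → $411.26
  Apr: +$411.26 − $1,890.90 → -$1,068.38
  May: +$411.26 → -$657.12
  Jun: +$411.26 → -$245.86
  Jul: +$411.26 → $165.40
  Aug: +$411.26 → $576.66
  Sep: +$411.26 → $987.92
  Oct: +$411.26 − $1,039.50 → $359.68
  Nov: +$411.26 − $2,004.72 → -$1,233.78
  Dec: +$411.26 → -$822.52
  Jan: +$411.26 → -$411.26
  Feb: +$411.26 → $0.00
Lowest trial balance = -$1,233.78 (Nov)
Initial deposit = cushion − low point = $822.52 − (-$1,233.78) = $2,056.30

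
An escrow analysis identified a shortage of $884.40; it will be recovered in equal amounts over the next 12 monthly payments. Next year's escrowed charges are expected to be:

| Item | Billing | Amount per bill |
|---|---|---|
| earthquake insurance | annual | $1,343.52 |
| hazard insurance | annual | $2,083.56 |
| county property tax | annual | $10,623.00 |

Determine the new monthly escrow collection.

$1,244.54

Earthquake insurance: $1,343.52 per year
Hazard insurance: $2,083.56 per year
County property tax: $10,623.00 per year
Annual escrow total = $1,343.52 + $2,083.56 + $10,623.00 = $14,050.08
Monthly = $14,050.08 ÷ 12 = $1,170.84
Shortage per month = $884.40 ÷ 12 = $73.70
Adjusted monthly = $1,170.84 + $73.70 = $1,244.54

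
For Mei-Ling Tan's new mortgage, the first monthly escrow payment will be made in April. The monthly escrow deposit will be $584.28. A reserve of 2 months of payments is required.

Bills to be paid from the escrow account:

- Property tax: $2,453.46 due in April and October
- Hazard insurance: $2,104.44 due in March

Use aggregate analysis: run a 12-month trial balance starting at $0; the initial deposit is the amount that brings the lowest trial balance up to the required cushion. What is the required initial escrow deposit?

Cushion = 2 × $584.28 = $1,168.56
Trial balance (start $0, +$584.28 each month, − disbursements):
  Apr: +$584.28 − $2,453.46 → -$1,869.18
  May: +$584.28 → -$1,284.90
  Jun: +$584.28 → -$700.62
  Jul: +$584.28 → -$116.34
  Aug: +$584.28 → $467.94
  Sep: +$584.28 → $1,052.22
  Oct: +$584.28 − $2,453.46 → -$816.96
  Nov: +$584.28 → -$232.68
  Dec: +$584.28 → $351.60
  Jan: +$584.28 → $935.88
  Feb: +$584.28 → $1,520.16
  Mar: +$584.28 − $2,104.44 → $0.00
Lowest trial balance = -$1,869.18 (Apr)
Initial deposit = cushion − low point = $1,168.56 − (-$1,869.18) = $3,037.74

$3,037.74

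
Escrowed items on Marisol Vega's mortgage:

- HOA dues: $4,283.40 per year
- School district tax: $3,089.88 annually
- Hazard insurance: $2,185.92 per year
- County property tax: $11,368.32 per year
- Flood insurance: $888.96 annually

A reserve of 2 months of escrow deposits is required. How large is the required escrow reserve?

$3,636.08

HOA dues: $4,283.40 annually
School district tax: $3,089.88 annually
Hazard insurance: $2,185.92 annually
County property tax: $11,368.32 annually
Flood insurance: $888.96 annually
Yearly total = $4,283.40 + $3,089.88 + $2,185.92 + $11,368.32 + $888.96 = $21,816.48
Per month = $21,816.48 / 12 = $1,818.04
Reserve = 2 × $1,818.04 = $3,636.08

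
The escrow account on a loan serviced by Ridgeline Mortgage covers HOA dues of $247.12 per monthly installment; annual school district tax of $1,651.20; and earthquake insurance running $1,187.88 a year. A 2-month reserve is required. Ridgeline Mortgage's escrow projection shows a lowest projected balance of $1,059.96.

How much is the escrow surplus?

$92.54

HOA dues = $247.12 × 12 = $2,965.44
School district tax = $1,651.20
Earthquake insurance = $1,187.88
Total annual escrow = $5,804.52
Monthly = $5,804.52 / 12 = $483.71
Cushion = 2 × $483.71 = $967.42
Excess over cushion: $1,059.96 − $967.42 = $92.54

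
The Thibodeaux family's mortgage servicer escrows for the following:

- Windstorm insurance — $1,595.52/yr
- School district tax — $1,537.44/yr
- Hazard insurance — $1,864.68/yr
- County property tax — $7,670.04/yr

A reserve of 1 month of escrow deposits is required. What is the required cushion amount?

Windstorm insurance — $1,595.52
School district tax — $1,537.44
Hazard insurance — $1,864.68
County property tax — $7,670.04
Annual escrow total = $1,595.52 + $1,537.44 + $1,864.68 + $7,670.04 = $12,667.68
Base monthly escrow = $12,667.68 ÷ 12 = $1,055.64
Required cushion = 1 × $1,055.64 = $1,055.64

$1,055.64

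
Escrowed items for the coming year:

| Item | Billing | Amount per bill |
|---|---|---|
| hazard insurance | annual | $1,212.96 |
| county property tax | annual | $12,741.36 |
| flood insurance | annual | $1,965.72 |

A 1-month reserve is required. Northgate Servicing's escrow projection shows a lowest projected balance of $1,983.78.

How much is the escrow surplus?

Hazard insurance — $1,212.96 annually
County property tax — $12,741.36 annually
Flood insurance — $1,965.72 annually
Total annual escrow = $15,920.04
Base monthly escrow = $15,920.04 / 12 = $1,326.67
Cushion = 1 × $1,326.67 = $1,326.67
Surplus = $1,983.78 − $1,326.67 = $657.11

$657.11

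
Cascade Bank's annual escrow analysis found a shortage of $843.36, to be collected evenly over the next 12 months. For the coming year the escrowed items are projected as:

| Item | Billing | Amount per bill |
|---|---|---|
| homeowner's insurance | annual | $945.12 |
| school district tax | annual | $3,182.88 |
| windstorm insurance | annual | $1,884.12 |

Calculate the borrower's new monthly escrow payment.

$571.29

Homeowner's insurance — $945.12 per year
School district tax — $3,182.88 per year
Windstorm insurance — $1,884.12 per year
Total per year = $6,012.12
Monthly escrow = $6,012.12 / 12 = $501.01
Shortage spread = $843.36 ÷ 12 = $70.28/mo
Adjusted monthly = $501.01 + $70.28 = $571.29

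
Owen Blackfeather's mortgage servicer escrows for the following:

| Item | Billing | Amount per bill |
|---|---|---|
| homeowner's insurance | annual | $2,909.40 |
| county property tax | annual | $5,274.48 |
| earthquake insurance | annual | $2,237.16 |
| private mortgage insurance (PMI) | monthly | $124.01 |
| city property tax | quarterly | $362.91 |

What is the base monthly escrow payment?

$1,113.40

Homeowner's insurance = $2,909.40 per year
County property tax = $5,274.48 per year
Earthquake insurance = $2,237.16 per year
Private mortgage insurance (PMI) = $124.01 × 12 = $1,488.12 per year
City property tax = $362.91 × 4 = $1,451.64 per year
Combined annual = $13,360.80
Per month = $13,360.80 ÷ 12 = $1,113.40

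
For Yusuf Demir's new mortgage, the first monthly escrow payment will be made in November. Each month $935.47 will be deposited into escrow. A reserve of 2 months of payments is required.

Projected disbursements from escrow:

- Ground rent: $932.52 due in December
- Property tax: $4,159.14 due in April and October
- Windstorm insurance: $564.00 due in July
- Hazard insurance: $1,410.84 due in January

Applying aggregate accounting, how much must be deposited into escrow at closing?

Cushion = 2 × $935.47 = $1,870.94
Trial balance (start $0, +$935.47 each month, − disbursements):
  Nov: +$935.47 → $935.47
  Dec: +$935.47 − $932.52 → $938.42
  Jan: +$935.47 − $1,410.84 → $463.05
  Feb: +$935.47 → $1,398.52
  Mar: +$935.47 → $2,333.99
  Apr: +$935.47 − $4,159.14 → -$889.68
  May: +$935.47 → $45.79
  Jun: +$935.47 → $981.26
  Jul: +$935.47 − $564.00 → $1,352.73
  Aug: +$935.47 → $2,288.20
  Sep: +$935.47 → $3,223.67
  Oct: +$935.47 − $4,159.14 → $0.00
Lowest trial balance = -$889.68 (Apr)
Initial deposit = cushion − low point = $1,870.94 − (-$889.68) = $2,760.62

$2,760.62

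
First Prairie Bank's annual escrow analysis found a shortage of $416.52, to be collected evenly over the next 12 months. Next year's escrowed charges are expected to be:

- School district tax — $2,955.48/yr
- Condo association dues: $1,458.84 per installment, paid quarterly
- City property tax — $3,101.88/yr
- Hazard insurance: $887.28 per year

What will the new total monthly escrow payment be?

$1,099.71

School district tax = $2,955.48
Condo association dues = $1,458.84 × 4 = $5,835.36
City property tax = $3,101.88
Hazard insurance = $887.28
Combined annual = $2,955.48 + $5,835.36 + $3,101.88 + $887.28 = $12,780.00
Monthly = $12,780.00 / 12 = $1,065.00
Shortage spread = $416.52 ÷ 12 = $34.71/mo
Adjusted monthly = $1,065.00 + $34.71 = $1,099.71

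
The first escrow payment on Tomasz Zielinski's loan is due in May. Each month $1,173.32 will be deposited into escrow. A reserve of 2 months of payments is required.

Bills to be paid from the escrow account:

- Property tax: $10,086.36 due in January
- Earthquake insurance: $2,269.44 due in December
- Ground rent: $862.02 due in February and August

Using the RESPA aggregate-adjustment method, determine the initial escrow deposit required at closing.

Cushion = 2 × $1,173.32 = $2,346.64
Trial balance (start $0, +$1,173.32 each month, − disbursements):
  May: +$1,173.32 → $1,173.32
  Jun: +$1,173.32 → $2,346.64
  Jul: +$1,173.32 → $3,519.96
  Aug: +$1,173.32 − $862.02 → $3,831.26
  Sep: +$1,173.32 → $5,004.58
  Oct: +$1,173.32 → $6,177.90
  Nov: +$1,173.32 → $7,351.22
  Dec: +$1,173.32 − $2,269.44 → $6,255.10
  Jan: +$1,173.32 − $10,086.36 → -$2,657.94
  Feb: +$1,173.32 − $862.02 → -$2,346.64
  Mar: +$1,173.32 → -$1,173.32
  Apr: +$1,173.32 → $0.00
Lowest trial balance = -$2,657.94 (Jan)
Initial deposit = cushion − low point = $2,346.64 − (-$2,657.94) = $5,004.58

$5,004.58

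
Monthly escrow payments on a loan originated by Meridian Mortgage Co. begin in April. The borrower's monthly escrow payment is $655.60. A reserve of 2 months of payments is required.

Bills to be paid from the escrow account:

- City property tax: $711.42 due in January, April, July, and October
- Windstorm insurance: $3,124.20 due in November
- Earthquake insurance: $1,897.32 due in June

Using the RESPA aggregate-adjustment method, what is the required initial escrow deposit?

Cushion = 2 × $655.60 = $1,311.20
Trial balance (start $0, +$655.60 each month, − disbursements):
  Apr: +$655.60 − $711.42 → -$55.82
  May: +$655.60 → $599.78
  Jun: +$655.60 − $1,897.32 → -$641.94
  Jul: +$655.60 − $711.42 → -$697.76
  Aug: +$655.60 → -$42.16
  Sep: +$655.60 → $613.44
  Oct: +$655.60 − $711.42 → $557.62
  Nov: +$655.60 − $3,124.20 → -$1,910.98
  Dec: +$655.60 → -$1,255.38
  Jan: +$655.60 − $711.42 → -$1,311.20
  Feb: +$655.60 → -$655.60
  Mar: +$655.60 → $0.00
Lowest trial balance = -$1,910.98 (Nov)
Initial deposit = cushion − low point = $1,311.20 − (-$1,910.98) = $3,222.18

$3,222.18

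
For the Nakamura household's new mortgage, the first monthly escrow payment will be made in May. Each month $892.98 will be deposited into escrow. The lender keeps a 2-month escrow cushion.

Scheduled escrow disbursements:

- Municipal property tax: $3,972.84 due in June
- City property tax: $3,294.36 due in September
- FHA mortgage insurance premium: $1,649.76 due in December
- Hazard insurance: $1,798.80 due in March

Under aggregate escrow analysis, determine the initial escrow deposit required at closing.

$4,588.26

Cushion = 2 × $892.98 = $1,785.96
Trial balance (start $0, +$892.98 each month, − disbursements):
  May: +$892.98 → $892.98
  Jun: +$892.98 − $3,972.84 → -$2,186.88
  Jul: +$892.98 → -$1,293.90
  Aug: +$892.98 → -$400.92
  Sep: +$892.98 − $3,294.36 → -$2,802.30
  Oct: +$892.98 → -$1,909.32
  Nov: +$892.98 → -$1,016.34
  Dec: +$892.98 − $1,649.76 → -$1,773.12
  Jan: +$892.98 → -$880.14
  Feb: +$892.98 → $12.84
  Mar: +$892.98 − $1,798.80 → -$892.98
  Apr: +$892.98 → $0.00
Lowest trial balance = -$2,802.30 (Sep)
Initial deposit = cushion − low point = $1,785.96 − (-$2,802.30) = $4,588.26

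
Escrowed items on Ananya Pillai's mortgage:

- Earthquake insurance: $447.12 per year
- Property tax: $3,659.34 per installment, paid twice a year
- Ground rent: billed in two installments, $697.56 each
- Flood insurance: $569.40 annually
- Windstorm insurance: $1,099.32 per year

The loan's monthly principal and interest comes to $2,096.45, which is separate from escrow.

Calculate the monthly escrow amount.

$902.47

Earthquake insurance — $447.12/yr
Property tax — $3,659.34 × 2 = $7,318.68/yr
Ground rent — $697.56 × 2 = $1,395.12/yr
Flood insurance — $569.40/yr
Windstorm insurance — $1,099.32/yr
Total per year = $447.12 + $7,318.68 + $1,395.12 + $569.40 + $1,099.32 = $10,829.64
Per month = $10,829.64 ÷ 12 = $902.47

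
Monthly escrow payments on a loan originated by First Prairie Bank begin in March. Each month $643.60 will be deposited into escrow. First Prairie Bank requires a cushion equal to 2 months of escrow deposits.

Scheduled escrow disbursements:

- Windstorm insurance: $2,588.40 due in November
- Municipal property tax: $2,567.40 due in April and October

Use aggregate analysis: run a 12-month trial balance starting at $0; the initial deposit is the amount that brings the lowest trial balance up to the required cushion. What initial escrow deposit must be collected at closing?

$3,218.00

Cushion = 2 × $643.60 = $1,287.20
Trial balance (start $0, +$643.60 each month, − disbursements):
  Mar: +$643.60 → $643.60
  Apr: +$643.60 − $2,567.40 → -$1,280.20
  May: +$643.60 → -$636.60
  Jun: +$643.60 → $7.00
  Jul: +$643.60 → $650.60
  Aug: +$643.60 → $1,294.20
  Sep: +$643.60 → $1,937.80
  Oct: +$643.60 − $2,567.40 → $14.00
  Nov: +$643.60 − $2,588.40 → -$1,930.80
  Dec: +$643.60 → -$1,287.20
  Jan: +$643.60 → -$643.60
  Feb: +$643.60 → $0.00
Lowest trial balance = -$1,930.80 (Nov)
Initial deposit = cushion − low point = $1,287.20 − (-$1,930.80) = $3,218.00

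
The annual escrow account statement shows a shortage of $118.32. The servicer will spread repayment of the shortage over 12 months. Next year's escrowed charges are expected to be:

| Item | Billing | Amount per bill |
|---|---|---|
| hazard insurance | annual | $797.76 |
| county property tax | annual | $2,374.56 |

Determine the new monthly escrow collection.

Hazard insurance = $797.76 per year
County property tax = $2,374.56 per year
Annual escrow total = $797.76 + $2,374.56 = $3,172.32
Base monthly escrow = $3,172.32 / 12 = $264.36
Monthly shortage recovery: $118.32 ÷ 12 = $9.86
Adjusted monthly = $264.36 + $9.86 = $274.22

$274.22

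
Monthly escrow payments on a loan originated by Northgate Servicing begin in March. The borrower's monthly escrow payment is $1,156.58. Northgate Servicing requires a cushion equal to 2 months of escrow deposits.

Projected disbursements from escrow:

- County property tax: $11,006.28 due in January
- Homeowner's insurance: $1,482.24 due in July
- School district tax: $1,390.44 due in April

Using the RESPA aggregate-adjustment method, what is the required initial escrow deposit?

Cushion = 2 × $1,156.58 = $2,313.16
Trial balance (start $0, +$1,156.58 each month, − disbursements):
  Mar: +$1,156.58 → $1,156.58
  Apr: +$1,156.58 − $1,390.44 → $922.72
  May: +$1,156.58 → $2,079.30
  Jun: +$1,156.58 → $3,235.88
  Jul: +$1,156.58 − $1,482.24 → $2,910.22
  Aug: +$1,156.58 → $4,066.80
  Sep: +$1,156.58 → $5,223.38
  Oct: +$1,156.58 → $6,379.96
  Nov: +$1,156.58 → $7,536.54
  Dec: +$1,156.58 → $8,693.12
  Jan: +$1,156.58 − $11,006.28 → -$1,156.58
  Feb: +$1,156.58 → $0.00
Lowest trial balance = -$1,156.58 (Jan)
Initial deposit = cushion − low point = $2,313.16 − (-$1,156.58) = $3,469.74

$3,469.74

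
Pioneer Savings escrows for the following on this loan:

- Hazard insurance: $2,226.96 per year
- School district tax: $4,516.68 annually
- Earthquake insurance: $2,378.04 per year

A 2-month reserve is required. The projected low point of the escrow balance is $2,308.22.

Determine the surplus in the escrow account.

Hazard insurance: $2,226.96/yr
School district tax: $4,516.68/yr
Earthquake insurance: $2,378.04/yr
Annual escrow total = $9,121.68
Per month = $9,121.68 / 12 = $760.14
Required reserve = 2 × $760.14 = $1,520.28
Surplus = $2,308.22 − $1,520.28 = $787.94

$787.94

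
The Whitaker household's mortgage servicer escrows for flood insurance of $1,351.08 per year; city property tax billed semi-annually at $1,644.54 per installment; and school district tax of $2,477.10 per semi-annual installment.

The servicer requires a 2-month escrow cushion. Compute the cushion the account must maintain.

Flood insurance — $1,351.08 annually
City property tax — $1,644.54 × 2 = $3,289.08 annually
School district tax — $2,477.10 × 2 = $4,954.20 annually
Annual escrow total = $1,351.08 + $3,289.08 + $4,954.20 = $9,594.36
Monthly escrow = $9,594.36 ÷ 12 = $799.53
Cushion = 2 × $799.53 = $1,599.06

$1,599.06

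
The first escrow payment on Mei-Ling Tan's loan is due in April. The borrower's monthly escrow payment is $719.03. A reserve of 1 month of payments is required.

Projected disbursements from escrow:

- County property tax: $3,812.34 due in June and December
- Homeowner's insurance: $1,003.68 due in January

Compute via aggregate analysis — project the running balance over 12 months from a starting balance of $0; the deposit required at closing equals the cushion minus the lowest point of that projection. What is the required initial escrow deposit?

$2,374.28

Cushion = 1 × $719.03 = $719.03
Trial balance (start $0, +$719.03 each month, − disbursements):
  Apr: +$719.03 → $719.03
  May: +$719.03 → $1,438.06
  Jun: +$719.03 − $3,812.34 → -$1,655.25
  Jul: +$719.03 → -$936.22
  Aug: +$719.03 → -$217.19
  Sep: +$719.03 → $501.84
  Oct: +$719.03 → $1,220.87
  Nov: +$719.03 → $1,939.90
  Dec: +$719.03 − $3,812.34 → -$1,153.41
  Jan: +$719.03 − $1,003.68 → -$1,438.06
  Feb: +$719.03 → -$719.03
  Mar: +$719.03 → $0.00
Lowest trial balance = -$1,655.25 (Jun)
Initial deposit = cushion − low point = $719.03 − (-$1,655.25) = $2,374.28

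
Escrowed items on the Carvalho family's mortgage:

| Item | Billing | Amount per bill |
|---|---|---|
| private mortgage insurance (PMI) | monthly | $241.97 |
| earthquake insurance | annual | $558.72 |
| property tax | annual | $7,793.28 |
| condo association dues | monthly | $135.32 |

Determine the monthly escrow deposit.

Private mortgage insurance (PMI) = $241.97 × 12 = $2,903.64 per year
Earthquake insurance = $558.72 per year
Property tax = $7,793.28 per year
Condo association dues = $135.32 × 12 = $1,623.84 per year
Total annual escrow = $2,903.64 + $558.72 + $7,793.28 + $1,623.84 = $12,879.48
Base monthly escrow = $12,879.48 / 12 = $1,073.29

$1,073.29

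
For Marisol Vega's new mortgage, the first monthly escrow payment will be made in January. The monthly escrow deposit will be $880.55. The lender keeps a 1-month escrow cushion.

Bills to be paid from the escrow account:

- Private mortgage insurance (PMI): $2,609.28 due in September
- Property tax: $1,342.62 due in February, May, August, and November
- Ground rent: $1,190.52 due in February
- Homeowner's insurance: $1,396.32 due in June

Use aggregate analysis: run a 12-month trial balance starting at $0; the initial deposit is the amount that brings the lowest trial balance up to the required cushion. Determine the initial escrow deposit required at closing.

$2,179.58

Cushion = 1 × $880.55 = $880.55
Trial balance (start $0, +$880.55 each month, − disbursements):
  Jan: +$880.55 → $880.55
  Feb: +$880.55 − $2,533.14 → -$772.04
  Mar: +$880.55 → $108.51
  Apr: +$880.55 → $989.06
  May: +$880.55 − $1,342.62 → $526.99
  Jun: +$880.55 − $1,396.32 → $11.22
  Jul: +$880.55 → $891.77
  Aug: +$880.55 − $1,342.62 → $429.70
  Sep: +$880.55 − $2,609.28 → -$1,299.03
  Oct: +$880.55 → -$418.48
  Nov: +$880.55 − $1,342.62 → -$880.55
  Dec: +$880.55 → $0.00
Lowest trial balance = -$1,299.03 (Sep)
Initial deposit = cushion − low point = $880.55 − (-$1,299.03) = $2,179.58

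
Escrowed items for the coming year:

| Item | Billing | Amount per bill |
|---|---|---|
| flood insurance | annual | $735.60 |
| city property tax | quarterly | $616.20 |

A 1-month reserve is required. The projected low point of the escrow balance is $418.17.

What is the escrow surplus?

$151.47

Flood insurance — $735.60/yr
City property tax — $616.20 × 4 = $2,464.80/yr
Yearly total = $3,200.40
Monthly = $3,200.40 ÷ 12 = $266.70
Required reserve = 1 × $266.70 = $266.70
Surplus = $418.17 − $266.70 = $151.47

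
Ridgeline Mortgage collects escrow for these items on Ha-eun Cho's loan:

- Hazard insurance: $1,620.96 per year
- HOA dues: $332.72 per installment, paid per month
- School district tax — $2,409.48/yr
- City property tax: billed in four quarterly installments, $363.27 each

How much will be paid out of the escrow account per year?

$9,476.16

Hazard insurance: $1,620.96/yr
HOA dues: $332.72 × 12 = $3,992.64/yr
School district tax: $2,409.48/yr
City property tax: $363.27 × 4 = $1,453.08/yr
Combined annual = $1,620.96 + $3,992.64 + $2,409.48 + $1,453.08 = $9,476.16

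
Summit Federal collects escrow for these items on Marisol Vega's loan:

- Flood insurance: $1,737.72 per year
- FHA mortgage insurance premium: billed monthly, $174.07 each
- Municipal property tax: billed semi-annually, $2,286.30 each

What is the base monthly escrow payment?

Flood insurance = $1,737.72/yr
FHA mortgage insurance premium = $174.07 × 12 = $2,088.84/yr
Municipal property tax = $2,286.30 × 2 = $4,572.60/yr
Annual escrow total = $8,399.16
Monthly escrow = $8,399.16 ÷ 12 = $699.93

$699.93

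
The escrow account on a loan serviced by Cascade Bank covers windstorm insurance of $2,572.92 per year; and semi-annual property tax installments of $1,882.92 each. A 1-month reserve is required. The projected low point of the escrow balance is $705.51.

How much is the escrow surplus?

$177.28

Windstorm insurance = $2,572.92
Property tax = $1,882.92 × 2 = $3,765.84
Combined annual = $2,572.92 + $3,765.84 = $6,338.76
Monthly = $6,338.76 / 12 = $528.23
Cushion = 1 × $528.23 = $528.23
Surplus = $705.51 − $528.23 = $177.28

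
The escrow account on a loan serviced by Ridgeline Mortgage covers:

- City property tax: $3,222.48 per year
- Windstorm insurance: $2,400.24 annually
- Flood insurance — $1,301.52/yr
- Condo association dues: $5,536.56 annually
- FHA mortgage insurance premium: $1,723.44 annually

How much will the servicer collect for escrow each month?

$1,182.02

City property tax = $3,222.48 annually
Windstorm insurance = $2,400.24 annually
Flood insurance = $1,301.52 annually
Condo association dues = $5,536.56 annually
FHA mortgage insurance premium = $1,723.44 annually
Total per year = $3,222.48 + $2,400.24 + $1,301.52 + $5,536.56 + $1,723.44 = $14,184.24
Per month = $14,184.24 / 12 = $1,182.02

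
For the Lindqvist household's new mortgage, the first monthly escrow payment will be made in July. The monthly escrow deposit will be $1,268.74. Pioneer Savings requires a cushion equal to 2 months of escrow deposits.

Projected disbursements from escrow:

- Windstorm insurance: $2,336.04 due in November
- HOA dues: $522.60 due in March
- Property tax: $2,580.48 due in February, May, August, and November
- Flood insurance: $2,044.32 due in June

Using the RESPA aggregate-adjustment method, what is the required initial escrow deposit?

$3,690.78

Cushion = 2 × $1,268.74 = $2,537.48
Trial balance (start $0, +$1,268.74 each month, − disbursements):
  Jul: +$1,268.74 → $1,268.74
  Aug: +$1,268.74 − $2,580.48 → -$43.00
  Sep: +$1,268.74 → $1,225.74
  Oct: +$1,268.74 → $2,494.48
  Nov: +$1,268.74 − $4,916.52 → -$1,153.30
  Dec: +$1,268.74 → $115.44
  Jan: +$1,268.74 → $1,384.18
  Feb: +$1,268.74 − $2,580.48 → $72.44
  Mar: +$1,268.74 − $522.60 → $818.58
  Apr: +$1,268.74 → $2,087.32
  May: +$1,268.74 − $2,580.48 → $775.58
  Jun: +$1,268.74 − $2,044.32 → $0.00
Lowest trial balance = -$1,153.30 (Nov)
Initial deposit = cushion − low point = $2,537.48 − (-$1,153.30) = $3,690.78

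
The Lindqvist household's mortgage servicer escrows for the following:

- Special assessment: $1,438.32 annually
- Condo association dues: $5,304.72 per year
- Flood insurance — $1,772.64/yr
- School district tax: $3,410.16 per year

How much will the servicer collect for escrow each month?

$993.82

Special assessment — $1,438.32
Condo association dues — $5,304.72
Flood insurance — $1,772.64
School district tax — $3,410.16
Yearly total = $1,438.32 + $5,304.72 + $1,772.64 + $3,410.16 = $11,925.84
Base monthly escrow = $11,925.84 ÷ 12 = $993.82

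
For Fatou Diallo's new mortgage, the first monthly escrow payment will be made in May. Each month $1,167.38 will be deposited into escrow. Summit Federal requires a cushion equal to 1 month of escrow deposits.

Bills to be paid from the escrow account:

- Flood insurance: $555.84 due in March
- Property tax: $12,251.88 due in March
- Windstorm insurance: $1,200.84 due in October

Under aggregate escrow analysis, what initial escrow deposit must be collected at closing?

$2,334.76

Cushion = 1 × $1,167.38 = $1,167.38
Trial balance (start $0, +$1,167.38 each month, − disbursements):
  May: +$1,167.38 → $1,167.38
  Jun: +$1,167.38 → $2,334.76
  Jul: +$1,167.38 → $3,502.14
  Aug: +$1,167.38 → $4,669.52
  Sep: +$1,167.38 → $5,836.90
  Oct: +$1,167.38 − $1,200.84 → $5,803.44
  Nov: +$1,167.38 → $6,970.82
  Dec: +$1,167.38 → $8,138.20
  Jan: +$1,167.38 → $9,305.58
  Feb: +$1,167.38 → $10,472.96
  Mar: +$1,167.38 − $12,807.72 → -$1,167.38
  Apr: +$1,167.38 → $0.00
Lowest trial balance = -$1,167.38 (Mar)
Initial deposit = cushion − low point = $1,167.38 − (-$1,167.38) = $2,334.76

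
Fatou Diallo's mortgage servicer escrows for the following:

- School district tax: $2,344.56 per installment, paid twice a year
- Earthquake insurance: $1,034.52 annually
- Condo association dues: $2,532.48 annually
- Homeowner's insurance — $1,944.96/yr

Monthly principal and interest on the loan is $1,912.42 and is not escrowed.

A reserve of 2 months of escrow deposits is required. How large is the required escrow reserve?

School district tax = $2,344.56 × 2 = $4,689.12 per year
Earthquake insurance = $1,034.52 per year
Condo association dues = $2,532.48 per year
Homeowner's insurance = $1,944.96 per year
Total per year = $10,201.08
Per month = $10,201.08 / 12 = $850.09
Cushion = 2 × $850.09 = $1,700.18

$1,700.18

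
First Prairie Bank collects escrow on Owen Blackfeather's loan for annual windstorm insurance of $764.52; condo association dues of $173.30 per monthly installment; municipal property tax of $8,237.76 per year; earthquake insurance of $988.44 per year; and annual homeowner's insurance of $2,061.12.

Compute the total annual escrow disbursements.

$14,131.44

Windstorm insurance = $764.52
Condo association dues = $173.30 × 12 = $2,079.60
Municipal property tax = $8,237.76
Earthquake insurance = $988.44
Homeowner's insurance = $2,061.12
Total per year = $14,131.44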